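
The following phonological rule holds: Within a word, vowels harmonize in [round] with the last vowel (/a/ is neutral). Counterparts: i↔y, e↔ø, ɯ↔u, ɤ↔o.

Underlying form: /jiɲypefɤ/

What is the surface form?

[jiɲipefɤ]

/y/ harmonizes with /ɤ/ ([-round]) → [i]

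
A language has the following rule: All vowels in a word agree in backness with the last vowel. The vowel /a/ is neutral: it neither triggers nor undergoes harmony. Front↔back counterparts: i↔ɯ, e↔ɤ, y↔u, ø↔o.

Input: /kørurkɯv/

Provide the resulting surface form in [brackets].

/ø/ harmonizes with /ɯ/ ([+back]) → [o]

[korurkɯv]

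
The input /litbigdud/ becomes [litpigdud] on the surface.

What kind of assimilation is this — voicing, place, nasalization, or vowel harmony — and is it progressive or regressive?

/b/→[p].
Each target copies a feature from the preceding segment, so the direction is progressive.

voicing assimilation, progressive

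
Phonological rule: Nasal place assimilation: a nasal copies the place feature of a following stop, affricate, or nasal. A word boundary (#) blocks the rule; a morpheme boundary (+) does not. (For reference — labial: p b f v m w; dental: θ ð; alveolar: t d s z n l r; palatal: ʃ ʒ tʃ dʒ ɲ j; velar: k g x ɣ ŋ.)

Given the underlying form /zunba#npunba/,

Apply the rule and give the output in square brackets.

[zumba#mpumba]

/n/ before /b/ (labial) → [m]
/n/ before /p/ (labial) → [m]
/n/ before /b/ (labial) → [m]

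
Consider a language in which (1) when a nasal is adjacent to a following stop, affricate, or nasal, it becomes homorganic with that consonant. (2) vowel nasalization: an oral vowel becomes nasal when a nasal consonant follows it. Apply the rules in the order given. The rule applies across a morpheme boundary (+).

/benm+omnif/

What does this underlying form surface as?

Rule 1: /n/ before /m/ (labial) → [m]
Rule 1: /m/ before /n/ (alveolar) → [n]
After rule 1: bemm+onnif
Rule 2: /e/ before nasal /m/ → [ẽ]
Rule 2: /o/ before nasal /n/ → [õ]

[bẽmm+õnnif]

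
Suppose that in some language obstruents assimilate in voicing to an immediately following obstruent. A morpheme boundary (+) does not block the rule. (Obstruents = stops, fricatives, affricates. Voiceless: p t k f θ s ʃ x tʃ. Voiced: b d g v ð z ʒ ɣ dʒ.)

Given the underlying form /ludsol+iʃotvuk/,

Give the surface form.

[lutsol+iʃodvuk]

/d/ before /s/ (voiceless) → [t]
/t/ before /v/ (voiced) → [d]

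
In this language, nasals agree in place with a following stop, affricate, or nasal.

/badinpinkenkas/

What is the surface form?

/n/ before /p/ (labial) → [m]
/n/ before /k/ (velar) → [ŋ]
/n/ before /k/ (velar) → [ŋ]

[badimpiŋkeŋkas]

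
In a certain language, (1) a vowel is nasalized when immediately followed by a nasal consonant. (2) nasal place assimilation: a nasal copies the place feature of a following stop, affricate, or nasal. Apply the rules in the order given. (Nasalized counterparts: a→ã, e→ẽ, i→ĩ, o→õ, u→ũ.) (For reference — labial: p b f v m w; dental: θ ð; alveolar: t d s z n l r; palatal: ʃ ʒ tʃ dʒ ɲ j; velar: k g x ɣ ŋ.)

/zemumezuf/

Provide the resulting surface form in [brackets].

[zẽmũmezuf]

Rule 1: /e/ before nasal /m/ → [ẽ]
Rule 1: /u/ before nasal /m/ → [ũ]
After rule 1: zẽmũmezuf
Rule 2: no segment meets the rule's conditions; no change.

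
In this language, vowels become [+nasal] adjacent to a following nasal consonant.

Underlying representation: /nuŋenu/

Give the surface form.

/u/ before nasal /ŋ/ → [ũ]
/e/ before nasal /n/ → [ẽ]

[nũŋẽnu]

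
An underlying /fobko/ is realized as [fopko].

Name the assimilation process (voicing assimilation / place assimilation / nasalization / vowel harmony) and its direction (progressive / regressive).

voicing assimilation, regressive

/b/→[p].
Each target copies a feature from the following segment, so the direction is regressive.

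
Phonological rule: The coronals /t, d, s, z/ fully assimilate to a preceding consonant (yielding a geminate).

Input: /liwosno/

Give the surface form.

no segment meets the rule's conditions; no change.

[liwosno]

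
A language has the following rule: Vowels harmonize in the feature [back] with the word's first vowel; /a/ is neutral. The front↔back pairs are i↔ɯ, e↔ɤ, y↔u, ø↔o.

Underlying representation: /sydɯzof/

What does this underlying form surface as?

/ɯ/ harmonizes with /y/ ([-back]) → [i]
/o/ harmonizes with /y/ ([-back]) → [ø]

[sydizøf]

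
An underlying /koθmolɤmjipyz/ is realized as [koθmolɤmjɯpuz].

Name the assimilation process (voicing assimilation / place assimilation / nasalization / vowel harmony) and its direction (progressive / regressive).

vowel harmony, progressive

/i/→[ɯ] /y/→[u].
Vowels agree with the first vowel, so the harmony is progressive.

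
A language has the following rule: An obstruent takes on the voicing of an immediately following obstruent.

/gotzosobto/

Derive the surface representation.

[godzosopto]

/t/ before /z/ (voiced) → [d]
/b/ before /t/ (voiceless) → [p]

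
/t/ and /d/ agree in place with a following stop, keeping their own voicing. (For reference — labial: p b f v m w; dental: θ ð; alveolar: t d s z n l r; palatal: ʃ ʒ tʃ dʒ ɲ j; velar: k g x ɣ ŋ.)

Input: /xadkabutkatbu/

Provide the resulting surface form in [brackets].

/d/ before /k/ (velar) → [g]
/t/ before /k/ (velar) → [k]
/t/ before /b/ (labial) → [p]

[xagkabukkapbu]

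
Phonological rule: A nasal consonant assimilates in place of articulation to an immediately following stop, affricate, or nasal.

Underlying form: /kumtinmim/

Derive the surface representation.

/m/ before /t/ (alveolar) → [n]
/n/ before /m/ (labial) → [m]

[kuntimmim]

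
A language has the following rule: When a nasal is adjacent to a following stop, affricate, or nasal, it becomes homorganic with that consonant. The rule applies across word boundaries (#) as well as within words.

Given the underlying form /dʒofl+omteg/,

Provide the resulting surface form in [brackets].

[dʒofl+onteg]

/m/ before /t/ (alveolar) → [n]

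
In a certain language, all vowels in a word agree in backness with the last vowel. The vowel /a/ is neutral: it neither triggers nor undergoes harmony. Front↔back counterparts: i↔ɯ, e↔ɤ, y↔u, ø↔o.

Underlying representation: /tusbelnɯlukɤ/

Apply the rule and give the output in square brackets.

/e/ harmonizes with /ɤ/ ([+back]) → [ɤ]

[tusbɤlnɯlukɤ]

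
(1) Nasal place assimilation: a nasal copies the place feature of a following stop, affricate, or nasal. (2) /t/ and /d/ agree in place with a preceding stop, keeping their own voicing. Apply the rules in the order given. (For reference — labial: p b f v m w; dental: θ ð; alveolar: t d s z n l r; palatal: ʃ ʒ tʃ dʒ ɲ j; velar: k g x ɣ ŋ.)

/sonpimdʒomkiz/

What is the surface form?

[sompiɲdʒoŋkiz]

Rule 1: /n/ before /p/ (labial) → [m]
Rule 1: /m/ before /dʒ/ (palatal) → [ɲ]
Rule 1: /m/ before /k/ (velar) → [ŋ]
After rule 1: sompiɲdʒoŋkiz
Rule 2: no segment meets the rule's conditions; no change.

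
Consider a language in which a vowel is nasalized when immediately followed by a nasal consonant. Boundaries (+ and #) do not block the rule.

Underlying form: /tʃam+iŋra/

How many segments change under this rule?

/a/ before nasal /m/ → [ã]
/i/ before nasal /ŋ/ → [ĩ]
2 segments change.

2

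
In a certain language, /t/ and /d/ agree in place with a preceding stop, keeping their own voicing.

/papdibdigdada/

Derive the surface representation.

/d/ after /p/ (labial) → [b]
/d/ after /b/ (labial) → [b]
/d/ after /g/ (velar) → [g]

[papbibbiggada]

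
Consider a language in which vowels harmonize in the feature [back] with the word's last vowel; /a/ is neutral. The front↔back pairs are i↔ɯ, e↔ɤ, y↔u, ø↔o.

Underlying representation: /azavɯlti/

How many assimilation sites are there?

1

/ɯ/ harmonizes with /i/ ([-back]) → [i]
1 segment changes.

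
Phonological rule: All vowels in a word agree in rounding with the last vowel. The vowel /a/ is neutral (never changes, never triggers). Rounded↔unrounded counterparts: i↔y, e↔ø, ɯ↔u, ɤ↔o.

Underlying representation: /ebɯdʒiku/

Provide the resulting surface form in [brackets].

[øbudʒyku]

/e/ harmonizes with /u/ ([+round]) → [ø]
/ɯ/ harmonizes with /u/ ([+round]) → [u]
/i/ harmonizes with /u/ ([+round]) → [y]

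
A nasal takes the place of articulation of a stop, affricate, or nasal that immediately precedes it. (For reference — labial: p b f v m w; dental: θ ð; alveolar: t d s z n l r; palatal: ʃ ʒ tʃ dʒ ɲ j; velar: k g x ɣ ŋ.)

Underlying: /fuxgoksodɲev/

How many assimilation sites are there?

/ɲ/ after /d/ (alveolar) → [n]
1 segment changes.

1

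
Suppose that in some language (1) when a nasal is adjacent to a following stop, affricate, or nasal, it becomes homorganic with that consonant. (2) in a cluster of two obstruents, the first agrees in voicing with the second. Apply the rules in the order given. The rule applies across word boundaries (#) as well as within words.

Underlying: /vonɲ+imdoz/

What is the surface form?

Rule 1: /n/ before /ɲ/ (palatal) → [ɲ]
Rule 1: /m/ before /d/ (alveolar) → [n]
After rule 1: voɲɲ+indoz
Rule 2: no segment meets the rule's conditions; no change.

[voɲɲ+indoz]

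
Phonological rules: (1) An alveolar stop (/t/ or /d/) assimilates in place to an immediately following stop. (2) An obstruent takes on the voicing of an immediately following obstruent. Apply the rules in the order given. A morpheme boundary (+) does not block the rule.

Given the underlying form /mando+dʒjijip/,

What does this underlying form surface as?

Rule 1: no segment meets the rule's conditions; no change.
After rule 1: mando+dʒjijip
Rule 2: no segment meets the rule's conditions; no change.

[mando+dʒjijip]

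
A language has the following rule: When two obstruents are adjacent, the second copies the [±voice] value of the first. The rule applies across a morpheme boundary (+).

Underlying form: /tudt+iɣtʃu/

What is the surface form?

[tudd+iɣdʒu]

/t/ after /d/ (voiced) → [d]
/tʃ/ after /ɣ/ (voiced) → [dʒ]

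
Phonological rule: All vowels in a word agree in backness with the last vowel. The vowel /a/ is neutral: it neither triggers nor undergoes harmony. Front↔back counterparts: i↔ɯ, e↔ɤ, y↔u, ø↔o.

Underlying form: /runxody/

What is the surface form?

[rynxødy]

/u/ harmonizes with /y/ ([-back]) → [y]
/o/ harmonizes with /y/ ([-back]) → [ø]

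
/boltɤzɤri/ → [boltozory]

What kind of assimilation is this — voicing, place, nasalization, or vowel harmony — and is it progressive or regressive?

vowel harmony, progressive

/ɤ/→[o] /ɤ/→[o] /i/→[y].
Vowels agree with the first vowel, so the harmony is progressive.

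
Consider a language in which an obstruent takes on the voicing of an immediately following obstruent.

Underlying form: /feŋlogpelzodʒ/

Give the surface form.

/g/ before /p/ (voiceless) → [k]

[feŋlokpelzodʒ]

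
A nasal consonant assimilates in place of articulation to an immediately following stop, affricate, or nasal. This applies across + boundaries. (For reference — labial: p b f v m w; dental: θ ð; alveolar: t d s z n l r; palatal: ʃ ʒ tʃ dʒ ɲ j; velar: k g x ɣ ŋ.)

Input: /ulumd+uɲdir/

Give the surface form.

[ulund+undir]

/m/ before /d/ (alveolar) → [n]
/ɲ/ before /d/ (alveolar) → [n]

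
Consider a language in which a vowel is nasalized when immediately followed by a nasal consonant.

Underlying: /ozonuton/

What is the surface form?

/o/ before nasal /n/ → [õ]
/o/ before nasal /n/ → [õ]

[ozõnutõn]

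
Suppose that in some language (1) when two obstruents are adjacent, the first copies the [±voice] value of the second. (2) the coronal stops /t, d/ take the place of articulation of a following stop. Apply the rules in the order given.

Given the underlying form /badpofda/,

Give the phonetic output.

[bappovda]

Rule 1: /d/ before /p/ (voiceless) → [t]
Rule 1: /f/ before /d/ (voiced) → [v]
After rule 1: batpovda
Rule 2: /t/ before /p/ (labial) → [p]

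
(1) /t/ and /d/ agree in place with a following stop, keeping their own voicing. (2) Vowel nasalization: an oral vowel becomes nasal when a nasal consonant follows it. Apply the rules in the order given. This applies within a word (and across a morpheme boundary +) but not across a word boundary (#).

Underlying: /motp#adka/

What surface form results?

[mopp#agka]

Rule 1: /t/ before /p/ (labial) → [p]
Rule 1: /d/ before /k/ (velar) → [g]
After rule 1: mopp#agka
Rule 2: no segment meets the rule's conditions; no change.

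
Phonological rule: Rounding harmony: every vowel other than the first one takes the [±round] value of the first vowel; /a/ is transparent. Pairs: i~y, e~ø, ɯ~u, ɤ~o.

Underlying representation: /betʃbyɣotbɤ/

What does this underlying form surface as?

[betʃbiɣɤtbɤ]

/y/ harmonizes with /e/ ([-round]) → [i]
/o/ harmonizes with /e/ ([-round]) → [ɤ]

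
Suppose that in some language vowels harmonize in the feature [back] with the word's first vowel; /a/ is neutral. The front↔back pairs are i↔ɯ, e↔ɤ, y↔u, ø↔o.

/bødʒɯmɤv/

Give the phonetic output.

/ɯ/ harmonizes with /ø/ ([-back]) → [i]
/ɤ/ harmonizes with /ø/ ([-back]) → [e]

[bødʒimev]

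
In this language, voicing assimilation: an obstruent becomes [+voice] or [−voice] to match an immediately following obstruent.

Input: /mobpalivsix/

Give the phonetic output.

/b/ before /p/ (voiceless) → [p]
/v/ before /s/ (voiceless) → [f]

[moppalifsix]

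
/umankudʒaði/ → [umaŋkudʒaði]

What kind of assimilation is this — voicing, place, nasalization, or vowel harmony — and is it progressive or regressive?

place assimilation, regressive

/n/→[ŋ].
Each target copies a feature from the following segment, so the direction is regressive.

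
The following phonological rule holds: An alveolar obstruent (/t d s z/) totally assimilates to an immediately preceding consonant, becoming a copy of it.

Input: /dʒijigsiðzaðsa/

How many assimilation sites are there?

/s/ after /g/ → [g] (total assimilation)
/z/ after /ð/ → [ð] (total assimilation)
/s/ after /ð/ → [ð] (total assimilation)
3 segments change.

3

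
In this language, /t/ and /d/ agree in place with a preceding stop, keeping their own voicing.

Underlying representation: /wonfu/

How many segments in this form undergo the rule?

No segment meets the rule's conditions.

0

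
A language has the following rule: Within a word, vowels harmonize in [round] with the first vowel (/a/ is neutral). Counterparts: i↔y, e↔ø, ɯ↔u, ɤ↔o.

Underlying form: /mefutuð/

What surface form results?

[mefɯtɯð]

/u/ harmonizes with /e/ ([-round]) → [ɯ]
/u/ harmonizes with /e/ ([-round]) → [ɯ]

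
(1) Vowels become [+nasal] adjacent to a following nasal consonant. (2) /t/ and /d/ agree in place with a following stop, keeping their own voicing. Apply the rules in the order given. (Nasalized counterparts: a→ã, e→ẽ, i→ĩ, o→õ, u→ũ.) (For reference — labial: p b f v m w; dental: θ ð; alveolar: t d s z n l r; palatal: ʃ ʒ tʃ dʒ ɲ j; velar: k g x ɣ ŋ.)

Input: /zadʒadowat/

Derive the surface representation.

Rule 1: no segment meets the rule's conditions; no change.
After rule 1: zadʒadowat
Rule 2: no segment meets the rule's conditions; no change.

[zadʒadowat]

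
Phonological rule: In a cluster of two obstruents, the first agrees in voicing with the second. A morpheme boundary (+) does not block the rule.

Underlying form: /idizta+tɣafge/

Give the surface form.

/z/ before /t/ (voiceless) → [s]
/t/ before /ɣ/ (voiced) → [d]
/f/ before /g/ (voiced) → [v]

[idista+dɣavge]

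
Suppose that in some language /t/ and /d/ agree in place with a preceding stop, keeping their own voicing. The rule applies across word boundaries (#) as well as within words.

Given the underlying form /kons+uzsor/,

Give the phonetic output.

no segment meets the rule's conditions; no change.

[kons+uzsor]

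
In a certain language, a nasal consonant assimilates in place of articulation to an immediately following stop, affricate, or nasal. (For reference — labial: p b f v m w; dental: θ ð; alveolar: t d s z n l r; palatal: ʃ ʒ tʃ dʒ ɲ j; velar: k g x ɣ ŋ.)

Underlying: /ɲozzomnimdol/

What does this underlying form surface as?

/m/ before /n/ (alveolar) → [n]
/m/ before /d/ (alveolar) → [n]

[ɲozzonnindol]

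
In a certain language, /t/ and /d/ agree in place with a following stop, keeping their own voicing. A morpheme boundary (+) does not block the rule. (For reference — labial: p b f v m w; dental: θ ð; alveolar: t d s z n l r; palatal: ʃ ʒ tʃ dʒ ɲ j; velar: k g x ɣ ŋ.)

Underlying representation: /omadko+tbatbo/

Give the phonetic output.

/d/ before /k/ (velar) → [g]
/t/ before /b/ (labial) → [p]
/t/ before /b/ (labial) → [p]

[omagko+pbapbo]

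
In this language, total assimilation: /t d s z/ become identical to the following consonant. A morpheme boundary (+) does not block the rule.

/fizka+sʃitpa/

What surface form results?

[fikka+ʃʃippa]

/z/ before /k/ → [k] (total assimilation)
/s/ before /ʃ/ → [ʃ] (total assimilation)
/t/ before /p/ → [p] (total assimilation)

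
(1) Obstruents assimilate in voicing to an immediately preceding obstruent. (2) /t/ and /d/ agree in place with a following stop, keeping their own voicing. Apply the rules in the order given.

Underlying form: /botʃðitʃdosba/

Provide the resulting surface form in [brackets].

Rule 1: /ð/ after /tʃ/ (voiceless) → [θ]
Rule 1: /d/ after /tʃ/ (voiceless) → [t]
Rule 1: /b/ after /s/ (voiceless) → [p]
After rule 1: botʃθitʃtospa
Rule 2: no segment meets the rule's conditions; no change.

[botʃθitʃtospa]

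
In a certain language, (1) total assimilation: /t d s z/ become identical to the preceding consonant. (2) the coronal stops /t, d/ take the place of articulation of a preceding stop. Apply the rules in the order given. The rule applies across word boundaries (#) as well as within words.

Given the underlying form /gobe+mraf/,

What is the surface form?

[gobe+mraf]

Rule 1: no segment meets the rule's conditions; no change.
After rule 1: gobe+mraf
Rule 2: no segment meets the rule's conditions; no change.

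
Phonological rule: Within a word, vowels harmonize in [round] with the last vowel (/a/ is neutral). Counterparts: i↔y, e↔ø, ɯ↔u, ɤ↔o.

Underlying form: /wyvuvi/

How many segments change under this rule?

2

/y/ harmonizes with /i/ ([-round]) → [i]
/u/ harmonizes with /i/ ([-round]) → [ɯ]
2 segments change.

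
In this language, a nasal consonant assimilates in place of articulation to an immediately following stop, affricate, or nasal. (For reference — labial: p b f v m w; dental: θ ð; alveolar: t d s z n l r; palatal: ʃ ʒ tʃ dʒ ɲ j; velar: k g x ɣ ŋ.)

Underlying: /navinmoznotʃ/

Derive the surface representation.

[navimmoznotʃ]

/n/ before /m/ (labial) → [m]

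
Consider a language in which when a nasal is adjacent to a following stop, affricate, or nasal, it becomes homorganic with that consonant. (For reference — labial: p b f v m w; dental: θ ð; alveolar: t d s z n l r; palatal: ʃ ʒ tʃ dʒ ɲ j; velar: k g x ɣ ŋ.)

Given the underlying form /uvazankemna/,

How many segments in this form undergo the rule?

2

/n/ before /k/ (velar) → [ŋ]
/m/ before /n/ (alveolar) → [n]
2 segments change.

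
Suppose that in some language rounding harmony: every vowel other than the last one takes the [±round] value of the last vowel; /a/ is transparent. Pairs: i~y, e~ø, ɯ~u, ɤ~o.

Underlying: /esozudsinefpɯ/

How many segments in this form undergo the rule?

/o/ harmonizes with /ɯ/ ([-round]) → [ɤ]
/u/ harmonizes with /ɯ/ ([-round]) → [ɯ]
2 segments change.

2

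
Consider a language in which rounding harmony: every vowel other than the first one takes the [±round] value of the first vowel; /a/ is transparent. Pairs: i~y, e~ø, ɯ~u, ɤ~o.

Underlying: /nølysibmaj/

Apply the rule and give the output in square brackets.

[nølysybmaj]

/i/ harmonizes with /ø/ ([+round]) → [y]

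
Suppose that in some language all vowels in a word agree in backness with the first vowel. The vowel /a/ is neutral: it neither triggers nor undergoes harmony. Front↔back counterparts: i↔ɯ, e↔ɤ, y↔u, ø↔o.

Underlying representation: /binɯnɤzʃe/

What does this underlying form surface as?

/ɯ/ harmonizes with /i/ ([-back]) → [i]
/ɤ/ harmonizes with /i/ ([-back]) → [e]

[bininezʃe]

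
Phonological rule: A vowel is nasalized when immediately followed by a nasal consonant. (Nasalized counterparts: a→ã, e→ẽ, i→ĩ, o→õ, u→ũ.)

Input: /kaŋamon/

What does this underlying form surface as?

/a/ before nasal /ŋ/ → [ã]
/a/ before nasal /m/ → [ã]
/o/ before nasal /n/ → [õ]

[kãŋãmõn]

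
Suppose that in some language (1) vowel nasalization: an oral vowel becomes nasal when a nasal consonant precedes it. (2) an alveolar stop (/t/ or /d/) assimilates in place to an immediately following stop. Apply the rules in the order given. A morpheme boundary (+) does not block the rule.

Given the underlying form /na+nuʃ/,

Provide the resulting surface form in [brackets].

[nã+nũʃ]

Rule 1: /a/ after nasal /n/ → [ã]
Rule 1: /u/ after nasal /n/ → [ũ]
After rule 1: nã+nũʃ
Rule 2: no segment meets the rule's conditions; no change.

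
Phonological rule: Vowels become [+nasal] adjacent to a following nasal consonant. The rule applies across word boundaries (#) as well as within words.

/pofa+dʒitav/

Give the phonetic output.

no segment meets the rule's conditions; no change.

[pofa+dʒitav]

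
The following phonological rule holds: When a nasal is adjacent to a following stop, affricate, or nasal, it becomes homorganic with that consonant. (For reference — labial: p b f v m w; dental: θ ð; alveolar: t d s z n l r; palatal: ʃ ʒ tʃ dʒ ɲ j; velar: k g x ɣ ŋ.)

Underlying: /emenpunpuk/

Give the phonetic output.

[emempumpuk]

/n/ before /p/ (labial) → [m]
/n/ before /p/ (labial) → [m]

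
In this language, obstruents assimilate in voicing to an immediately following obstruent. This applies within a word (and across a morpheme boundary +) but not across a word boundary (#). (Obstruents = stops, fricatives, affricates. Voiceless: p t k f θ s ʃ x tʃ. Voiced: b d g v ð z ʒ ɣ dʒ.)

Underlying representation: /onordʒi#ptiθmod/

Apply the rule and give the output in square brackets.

no segment meets the rule's conditions; no change.

[onordʒi#ptiθmod]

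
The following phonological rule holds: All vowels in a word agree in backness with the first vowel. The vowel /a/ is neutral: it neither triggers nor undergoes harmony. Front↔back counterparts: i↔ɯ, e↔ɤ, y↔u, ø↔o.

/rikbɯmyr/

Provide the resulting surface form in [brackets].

/ɯ/ harmonizes with /i/ ([-back]) → [i]

[rikbimyr]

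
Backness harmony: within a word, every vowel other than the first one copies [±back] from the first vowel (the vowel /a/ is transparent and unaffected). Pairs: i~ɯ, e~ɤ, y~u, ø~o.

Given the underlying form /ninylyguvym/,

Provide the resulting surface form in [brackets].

/u/ harmonizes with /i/ ([-back]) → [y]

[ninylygyvym]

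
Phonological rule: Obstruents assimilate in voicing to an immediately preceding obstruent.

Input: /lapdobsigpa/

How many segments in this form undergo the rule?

/d/ after /p/ (voiceless) → [t]
/s/ after /b/ (voiced) → [z]
/p/ after /g/ (voiced) → [b]
3 segments change.

3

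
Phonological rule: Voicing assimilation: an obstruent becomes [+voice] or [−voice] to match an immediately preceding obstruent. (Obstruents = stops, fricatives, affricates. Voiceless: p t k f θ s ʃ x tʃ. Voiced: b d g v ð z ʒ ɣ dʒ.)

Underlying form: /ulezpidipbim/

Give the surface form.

[ulezbidippim]

/p/ after /z/ (voiced) → [b]
/b/ after /p/ (voiceless) → [p]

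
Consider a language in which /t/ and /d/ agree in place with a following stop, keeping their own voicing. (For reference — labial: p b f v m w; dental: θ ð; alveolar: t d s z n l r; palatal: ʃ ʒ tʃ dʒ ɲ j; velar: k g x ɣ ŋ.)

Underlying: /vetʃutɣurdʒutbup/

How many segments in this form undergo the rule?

1

/t/ before /b/ (labial) → [p]
1 segment changes.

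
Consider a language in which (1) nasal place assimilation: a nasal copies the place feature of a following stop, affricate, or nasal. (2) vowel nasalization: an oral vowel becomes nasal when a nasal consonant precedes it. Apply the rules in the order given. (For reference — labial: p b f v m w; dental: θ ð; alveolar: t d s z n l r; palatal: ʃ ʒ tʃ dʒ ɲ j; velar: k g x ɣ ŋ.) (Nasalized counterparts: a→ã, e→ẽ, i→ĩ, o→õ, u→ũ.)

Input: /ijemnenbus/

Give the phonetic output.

Rule 1: /m/ before /n/ (alveolar) → [n]
Rule 1: /n/ before /b/ (labial) → [m]
After rule 1: ijennembus
Rule 2: /e/ after nasal /n/ → [ẽ]

[ijennẽmbus]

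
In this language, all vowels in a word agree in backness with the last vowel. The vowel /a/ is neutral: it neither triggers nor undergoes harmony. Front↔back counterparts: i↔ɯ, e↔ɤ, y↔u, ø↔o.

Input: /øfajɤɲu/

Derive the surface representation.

[ofajɤɲu]

/ø/ harmonizes with /u/ ([+back]) → [o]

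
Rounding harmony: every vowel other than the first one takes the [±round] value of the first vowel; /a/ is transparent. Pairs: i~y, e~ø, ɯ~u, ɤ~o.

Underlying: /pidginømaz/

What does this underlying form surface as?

/ø/ harmonizes with /i/ ([-round]) → [e]

[pidginemaz]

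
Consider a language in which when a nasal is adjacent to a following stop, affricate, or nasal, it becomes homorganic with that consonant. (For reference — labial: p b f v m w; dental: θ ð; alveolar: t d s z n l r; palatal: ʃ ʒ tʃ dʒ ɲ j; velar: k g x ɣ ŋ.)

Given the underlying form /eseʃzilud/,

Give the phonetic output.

[eseʃzilud]

no segment meets the rule's conditions; no change.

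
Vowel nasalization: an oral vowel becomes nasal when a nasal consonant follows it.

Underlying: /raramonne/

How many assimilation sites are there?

/a/ before nasal /m/ → [ã]
/o/ before nasal /n/ → [õ]
2 segments change.

2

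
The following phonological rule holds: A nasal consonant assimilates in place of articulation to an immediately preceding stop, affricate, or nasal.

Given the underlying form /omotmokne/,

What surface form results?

[omotnokŋe]

/m/ after /t/ (alveolar) → [n]
/n/ after /k/ (velar) → [ŋ]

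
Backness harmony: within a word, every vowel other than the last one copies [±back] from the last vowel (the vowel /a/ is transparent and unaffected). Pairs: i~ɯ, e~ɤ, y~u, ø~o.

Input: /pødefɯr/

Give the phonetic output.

/ø/ harmonizes with /ɯ/ ([+back]) → [o]
/e/ harmonizes with /ɯ/ ([+back]) → [ɤ]

[podɤfɯr]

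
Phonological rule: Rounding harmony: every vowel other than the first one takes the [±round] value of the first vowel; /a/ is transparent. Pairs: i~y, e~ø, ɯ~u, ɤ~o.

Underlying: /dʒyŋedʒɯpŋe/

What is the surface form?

/e/ harmonizes with /y/ ([+round]) → [ø]
/ɯ/ harmonizes with /y/ ([+round]) → [u]
/e/ harmonizes with /y/ ([+round]) → [ø]

[dʒyŋødʒupŋø]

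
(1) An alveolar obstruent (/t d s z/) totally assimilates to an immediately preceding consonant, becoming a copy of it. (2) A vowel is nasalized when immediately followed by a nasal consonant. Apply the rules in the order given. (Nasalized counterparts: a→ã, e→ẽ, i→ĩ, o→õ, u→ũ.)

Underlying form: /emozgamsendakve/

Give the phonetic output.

Rule 1: /s/ after /m/ → [m] (total assimilation)
Rule 1: /d/ after /n/ → [n] (total assimilation)
After rule 1: emozgammennakve
Rule 2: /e/ before nasal /m/ → [ẽ]
Rule 2: /a/ before nasal /m/ → [ã]
Rule 2: /e/ before nasal /n/ → [ẽ]

[ẽmozgãmmẽnnakve]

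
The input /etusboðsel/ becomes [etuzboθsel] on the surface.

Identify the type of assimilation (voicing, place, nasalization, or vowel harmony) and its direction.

voicing assimilation, regressive

/s/→[z] /ð/→[θ].
Each target copies a feature from the following segment, so the direction is regressive.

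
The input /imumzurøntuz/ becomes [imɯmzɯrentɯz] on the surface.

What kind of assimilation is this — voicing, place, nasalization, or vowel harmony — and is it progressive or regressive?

vowel harmony, progressive

/u/→[ɯ] /u/→[ɯ] /ø/→[e] /u/→[ɯ].
Vowels agree with the first vowel, so the harmony is progressive.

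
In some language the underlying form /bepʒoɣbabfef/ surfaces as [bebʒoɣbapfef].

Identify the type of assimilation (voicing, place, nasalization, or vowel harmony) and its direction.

/p/→[b] /b/→[p].
Each target copies a feature from the following segment, so the direction is regressive.

voicing assimilation, regressive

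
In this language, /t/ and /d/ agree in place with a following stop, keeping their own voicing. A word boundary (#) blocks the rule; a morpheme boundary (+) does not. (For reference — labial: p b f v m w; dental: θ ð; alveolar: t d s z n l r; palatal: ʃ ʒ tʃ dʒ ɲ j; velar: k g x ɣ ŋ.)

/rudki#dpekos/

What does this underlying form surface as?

/d/ before /k/ (velar) → [g]
/d/ before /p/ (labial) → [b]

[rugki#bpekos]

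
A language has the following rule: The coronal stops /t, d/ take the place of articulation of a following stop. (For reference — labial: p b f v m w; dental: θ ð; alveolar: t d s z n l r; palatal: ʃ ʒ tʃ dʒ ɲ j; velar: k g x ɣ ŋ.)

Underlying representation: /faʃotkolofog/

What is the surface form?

/t/ before /k/ (velar) → [k]

[faʃokkolofog]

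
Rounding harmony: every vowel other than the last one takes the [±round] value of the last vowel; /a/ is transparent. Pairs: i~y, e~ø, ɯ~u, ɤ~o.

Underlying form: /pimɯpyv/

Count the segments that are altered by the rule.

2

/i/ harmonizes with /y/ ([+round]) → [y]
/ɯ/ harmonizes with /y/ ([+round]) → [u]
2 segments change.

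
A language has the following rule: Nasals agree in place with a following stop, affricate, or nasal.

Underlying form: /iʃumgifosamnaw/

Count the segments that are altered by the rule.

2

/m/ before /g/ (velar) → [ŋ]
/m/ before /n/ (alveolar) → [n]
2 segments change.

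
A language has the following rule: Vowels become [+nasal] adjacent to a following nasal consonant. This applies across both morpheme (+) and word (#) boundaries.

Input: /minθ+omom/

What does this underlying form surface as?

[mĩnθ+õmõm]

/i/ before nasal /n/ → [ĩ]
/o/ before nasal /m/ → [õ]
/o/ before nasal /m/ → [õ]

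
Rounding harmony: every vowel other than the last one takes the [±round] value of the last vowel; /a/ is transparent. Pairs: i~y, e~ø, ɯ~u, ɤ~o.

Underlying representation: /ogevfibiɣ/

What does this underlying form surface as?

/o/ harmonizes with /i/ ([-round]) → [ɤ]

[ɤgevfibiɣ]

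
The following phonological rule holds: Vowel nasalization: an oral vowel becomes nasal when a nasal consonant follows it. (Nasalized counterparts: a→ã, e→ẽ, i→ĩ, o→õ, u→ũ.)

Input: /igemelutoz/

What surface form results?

/e/ before nasal /m/ → [ẽ]

[igẽmelutoz]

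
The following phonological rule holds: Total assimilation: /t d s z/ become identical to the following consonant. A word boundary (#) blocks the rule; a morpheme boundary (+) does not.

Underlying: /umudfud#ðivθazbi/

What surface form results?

/d/ before /f/ → [f] (total assimilation)
/z/ before /b/ → [b] (total assimilation)

[umuffud#ðivθabbi]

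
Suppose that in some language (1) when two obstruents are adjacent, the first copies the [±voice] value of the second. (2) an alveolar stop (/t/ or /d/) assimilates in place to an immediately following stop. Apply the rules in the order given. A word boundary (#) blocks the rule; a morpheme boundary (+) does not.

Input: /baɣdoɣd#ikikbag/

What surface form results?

[baɣdoɣd#ikigbag]

Rule 1: /k/ before /b/ (voiced) → [g]
After rule 1: baɣdoɣd#ikigbag
Rule 2: no segment meets the rule's conditions; no change.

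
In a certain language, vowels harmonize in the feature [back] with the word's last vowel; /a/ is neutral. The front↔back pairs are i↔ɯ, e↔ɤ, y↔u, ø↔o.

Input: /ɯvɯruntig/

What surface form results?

/ɯ/ harmonizes with /i/ ([-back]) → [i]
/ɯ/ harmonizes with /i/ ([-back]) → [i]
/u/ harmonizes with /i/ ([-back]) → [y]

[iviryntig]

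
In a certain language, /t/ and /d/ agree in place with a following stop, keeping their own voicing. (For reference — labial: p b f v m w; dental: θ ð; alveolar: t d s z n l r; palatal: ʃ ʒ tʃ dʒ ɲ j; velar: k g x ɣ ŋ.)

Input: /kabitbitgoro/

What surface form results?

/t/ before /b/ (labial) → [p]
/t/ before /g/ (velar) → [k]

[kabipbikgoro]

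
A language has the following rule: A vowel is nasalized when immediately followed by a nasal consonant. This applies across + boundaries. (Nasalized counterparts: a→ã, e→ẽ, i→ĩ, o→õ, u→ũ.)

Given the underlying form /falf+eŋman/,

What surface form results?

[falf+ẽŋmãn]

/e/ before nasal /ŋ/ → [ẽ]
/a/ before nasal /n/ → [ã]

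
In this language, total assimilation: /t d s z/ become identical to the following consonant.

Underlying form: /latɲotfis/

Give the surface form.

/t/ before /ɲ/ → [ɲ] (total assimilation)
/t/ before /f/ → [f] (total assimilation)

[laɲɲoffis]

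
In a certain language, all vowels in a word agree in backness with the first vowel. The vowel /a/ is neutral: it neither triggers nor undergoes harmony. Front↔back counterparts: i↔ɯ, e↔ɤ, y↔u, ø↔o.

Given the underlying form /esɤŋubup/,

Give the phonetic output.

/ɤ/ harmonizes with /e/ ([-back]) → [e]
/u/ harmonizes with /e/ ([-back]) → [y]
/u/ harmonizes with /e/ ([-back]) → [y]

[eseŋybyp]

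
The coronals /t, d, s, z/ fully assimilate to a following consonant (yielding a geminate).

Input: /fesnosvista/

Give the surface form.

/s/ before /n/ → [n] (total assimilation)
/s/ before /v/ → [v] (total assimilation)
/s/ before /t/ → [t] (total assimilation)

[fennovvitta]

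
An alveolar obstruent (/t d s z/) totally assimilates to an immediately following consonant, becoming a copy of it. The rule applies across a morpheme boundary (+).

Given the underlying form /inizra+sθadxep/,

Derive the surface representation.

[inirra+θθaxxep]

/z/ before /r/ → [r] (total assimilation)
/s/ before /θ/ → [θ] (total assimilation)
/d/ before /x/ → [x] (total assimilation)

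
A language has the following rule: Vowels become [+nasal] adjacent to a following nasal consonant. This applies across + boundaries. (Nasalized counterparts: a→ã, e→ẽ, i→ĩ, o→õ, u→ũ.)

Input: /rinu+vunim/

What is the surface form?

[rĩnu+vũnĩm]

/i/ before nasal /n/ → [ĩ]
/u/ before nasal /n/ → [ũ]
/i/ before nasal /m/ → [ĩ]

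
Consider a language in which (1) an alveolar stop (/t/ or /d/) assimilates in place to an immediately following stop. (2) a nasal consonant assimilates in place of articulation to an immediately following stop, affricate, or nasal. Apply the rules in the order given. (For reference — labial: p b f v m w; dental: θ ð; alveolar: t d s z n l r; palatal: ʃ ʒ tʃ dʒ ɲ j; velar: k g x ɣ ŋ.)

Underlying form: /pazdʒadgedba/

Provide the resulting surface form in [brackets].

[pazdʒaggebba]

Rule 1: /d/ before /g/ (velar) → [g]
Rule 1: /d/ before /b/ (labial) → [b]
After rule 1: pazdʒaggebba
Rule 2: no segment meets the rule's conditions; no change.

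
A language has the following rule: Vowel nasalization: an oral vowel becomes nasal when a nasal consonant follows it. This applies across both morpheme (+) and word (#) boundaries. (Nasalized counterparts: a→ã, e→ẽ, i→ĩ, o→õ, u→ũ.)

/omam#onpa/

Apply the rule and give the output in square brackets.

[õmãm#õnpa]

/o/ before nasal /m/ → [õ]
/a/ before nasal /m/ → [ã]
/o/ before nasal /n/ → [õ]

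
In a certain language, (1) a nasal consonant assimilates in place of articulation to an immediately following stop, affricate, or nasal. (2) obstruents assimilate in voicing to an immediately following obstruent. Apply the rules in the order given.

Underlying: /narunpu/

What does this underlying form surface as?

[narumpu]

Rule 1: /n/ before /p/ (labial) → [m]
After rule 1: narumpu
Rule 2: no segment meets the rule's conditions; no change.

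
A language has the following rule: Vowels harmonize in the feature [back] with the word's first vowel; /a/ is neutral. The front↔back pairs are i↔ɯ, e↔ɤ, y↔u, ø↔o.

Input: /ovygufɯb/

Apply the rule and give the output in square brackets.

[ovugufɯb]

/y/ harmonizes with /o/ ([+back]) → [u]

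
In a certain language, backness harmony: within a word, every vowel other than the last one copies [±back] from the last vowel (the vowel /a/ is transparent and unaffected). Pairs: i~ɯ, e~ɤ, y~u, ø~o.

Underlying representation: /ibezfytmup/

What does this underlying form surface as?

[ɯbɤzfutmup]

/i/ harmonizes with /u/ ([+back]) → [ɯ]
/e/ harmonizes with /u/ ([+back]) → [ɤ]
/y/ harmonizes with /u/ ([+back]) → [u]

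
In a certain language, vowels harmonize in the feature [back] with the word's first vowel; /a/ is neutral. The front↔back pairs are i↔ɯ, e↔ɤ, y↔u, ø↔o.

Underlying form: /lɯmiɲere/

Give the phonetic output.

[lɯmɯɲɤrɤ]

/i/ harmonizes with /ɯ/ ([+back]) → [ɯ]
/e/ harmonizes with /ɯ/ ([+back]) → [ɤ]
/e/ harmonizes with /ɯ/ ([+back]) → [ɤ]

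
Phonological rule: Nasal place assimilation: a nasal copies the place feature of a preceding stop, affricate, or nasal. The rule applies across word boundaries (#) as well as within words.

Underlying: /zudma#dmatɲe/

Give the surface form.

[zudna#dnatne]

/m/ after /d/ (alveolar) → [n]
/m/ after /d/ (alveolar) → [n]
/ɲ/ after /t/ (alveolar) → [n]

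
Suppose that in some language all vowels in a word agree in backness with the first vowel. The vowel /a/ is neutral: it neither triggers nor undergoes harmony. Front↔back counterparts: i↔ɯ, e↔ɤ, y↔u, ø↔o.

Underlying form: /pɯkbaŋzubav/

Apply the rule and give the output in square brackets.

no segment meets the rule's conditions; no change.

[pɯkbaŋzubav]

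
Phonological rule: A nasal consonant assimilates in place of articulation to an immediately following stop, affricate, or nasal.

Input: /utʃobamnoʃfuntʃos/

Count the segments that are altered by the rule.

/m/ before /n/ (alveolar) → [n]
/n/ before /tʃ/ (palatal) → [ɲ]
2 segments change.

2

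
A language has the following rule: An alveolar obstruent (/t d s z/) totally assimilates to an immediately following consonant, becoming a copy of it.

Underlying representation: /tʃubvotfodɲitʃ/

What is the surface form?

/t/ before /f/ → [f] (total assimilation)
/d/ before /ɲ/ → [ɲ] (total assimilation)

[tʃubvoffoɲɲitʃ]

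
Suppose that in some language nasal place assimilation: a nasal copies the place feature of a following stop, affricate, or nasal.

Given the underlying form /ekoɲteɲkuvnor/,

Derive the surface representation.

/ɲ/ before /t/ (alveolar) → [n]
/ɲ/ before /k/ (velar) → [ŋ]

[ekonteŋkuvnor]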